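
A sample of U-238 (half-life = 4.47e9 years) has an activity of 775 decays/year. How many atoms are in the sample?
N = A/λ = 4.998e12 atoms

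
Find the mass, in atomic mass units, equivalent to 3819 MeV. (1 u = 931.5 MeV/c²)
m = E/c² = 4.1 u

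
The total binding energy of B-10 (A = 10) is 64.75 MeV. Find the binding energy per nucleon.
B.E./A = 64.75/10 = 6.475 MeV/nucleon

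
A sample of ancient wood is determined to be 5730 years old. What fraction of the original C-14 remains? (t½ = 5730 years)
N/N₀ = (1/2)^(t/t½) = 0.5 = 50%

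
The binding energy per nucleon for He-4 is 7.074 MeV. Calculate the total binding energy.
B.E. = 7.074 × 4 = 28.3 MeV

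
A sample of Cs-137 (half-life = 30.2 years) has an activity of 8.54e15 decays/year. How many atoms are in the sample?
N = A/λ = 3.721e17 atoms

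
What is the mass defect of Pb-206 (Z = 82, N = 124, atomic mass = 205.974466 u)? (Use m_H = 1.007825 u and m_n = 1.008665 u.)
Δm = Z·m_H + N·m_n − M = 1.742 u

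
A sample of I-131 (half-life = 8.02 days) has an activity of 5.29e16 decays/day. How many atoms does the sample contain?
N = A/λ = 6.121e17 atoms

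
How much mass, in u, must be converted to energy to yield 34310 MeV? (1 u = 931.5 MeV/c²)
m = E/c² = 36.83 u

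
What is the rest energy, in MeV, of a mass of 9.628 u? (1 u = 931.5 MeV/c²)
E = mc² = 8968 MeV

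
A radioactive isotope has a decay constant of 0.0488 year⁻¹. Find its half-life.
t½ = ln(2)/λ = 14.2 years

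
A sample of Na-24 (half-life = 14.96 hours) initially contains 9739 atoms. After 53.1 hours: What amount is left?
N = N₀(1/2)^(t/t½) = 831.8 atoms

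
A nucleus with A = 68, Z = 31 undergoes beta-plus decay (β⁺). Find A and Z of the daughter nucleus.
Daughter: A = 68, Z = 30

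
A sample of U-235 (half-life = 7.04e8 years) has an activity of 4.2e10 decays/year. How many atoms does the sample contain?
N = A/λ = 4.266e19 atoms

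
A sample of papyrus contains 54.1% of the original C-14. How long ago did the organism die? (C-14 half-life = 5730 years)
Age = t½ × log₂(1/ratio) = 5078 years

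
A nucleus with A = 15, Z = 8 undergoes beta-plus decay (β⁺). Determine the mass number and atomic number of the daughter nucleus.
Daughter: A = 15, Z = 7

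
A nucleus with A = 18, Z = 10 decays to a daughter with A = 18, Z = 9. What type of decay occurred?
ΔA = 0, ΔZ = -1 ⇒ beta-plus decay (β⁺) or electron capture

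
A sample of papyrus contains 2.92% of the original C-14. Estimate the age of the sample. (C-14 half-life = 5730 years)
Age = t½ × log₂(1/ratio) = 29210 years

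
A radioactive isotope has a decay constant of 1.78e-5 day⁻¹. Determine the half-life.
t½ = ln(2)/λ = 38940 days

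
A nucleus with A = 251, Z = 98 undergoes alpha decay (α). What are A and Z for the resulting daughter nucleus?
Daughter: A = 247, Z = 96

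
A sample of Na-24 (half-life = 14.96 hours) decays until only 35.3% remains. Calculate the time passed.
t = t½ × log₂(N₀/N) = 22.47 hours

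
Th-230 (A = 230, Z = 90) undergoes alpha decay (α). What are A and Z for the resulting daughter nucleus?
Daughter: A = 226, Z = 88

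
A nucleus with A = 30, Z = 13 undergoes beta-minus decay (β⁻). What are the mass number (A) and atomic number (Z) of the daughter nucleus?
Daughter: A = 30, Z = 14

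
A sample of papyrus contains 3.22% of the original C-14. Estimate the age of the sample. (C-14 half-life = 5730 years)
Age = t½ × log₂(1/ratio) = 28400 years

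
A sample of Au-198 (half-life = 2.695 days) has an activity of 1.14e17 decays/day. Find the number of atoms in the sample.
N = A/λ = 4.432e17 atoms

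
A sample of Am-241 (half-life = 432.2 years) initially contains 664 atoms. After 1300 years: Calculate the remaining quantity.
N = N₀(1/2)^(t/t½) = 82.55 atoms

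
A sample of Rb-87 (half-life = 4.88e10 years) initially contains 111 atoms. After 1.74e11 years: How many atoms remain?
N = N₀(1/2)^(t/t½) = 9.375 atoms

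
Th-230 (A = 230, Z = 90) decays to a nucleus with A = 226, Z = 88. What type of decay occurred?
ΔA = -4, ΔZ = -2 ⇒ alpha decay (α)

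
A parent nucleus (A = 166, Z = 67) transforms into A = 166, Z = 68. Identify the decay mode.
ΔA = 0, ΔZ = +1 ⇒ beta-minus decay (β⁻)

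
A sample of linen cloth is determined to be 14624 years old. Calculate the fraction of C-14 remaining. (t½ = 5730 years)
N/N₀ = (1/2)^(t/t½) = 0.1705 = 17%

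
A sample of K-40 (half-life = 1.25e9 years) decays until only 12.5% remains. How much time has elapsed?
t = t½ × log₂(N₀/N) = 3.75e9 years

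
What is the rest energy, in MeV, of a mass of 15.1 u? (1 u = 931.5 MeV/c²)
E = mc² = 14070 MeV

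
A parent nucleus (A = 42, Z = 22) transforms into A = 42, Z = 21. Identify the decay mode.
ΔA = 0, ΔZ = -1 ⇒ beta-plus decay (β⁺) or electron capture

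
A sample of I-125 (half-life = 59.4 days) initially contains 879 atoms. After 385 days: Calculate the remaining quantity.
N = N₀(1/2)^(t/t½) = 9.837 atoms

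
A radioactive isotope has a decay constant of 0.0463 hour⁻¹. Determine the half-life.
t½ = ln(2)/λ = 14.97 hours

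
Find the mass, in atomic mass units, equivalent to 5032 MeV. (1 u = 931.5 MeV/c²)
m = E/c² = 5.402 u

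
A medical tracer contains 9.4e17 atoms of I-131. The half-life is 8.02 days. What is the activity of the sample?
A = λN = 8.124e16 decays/day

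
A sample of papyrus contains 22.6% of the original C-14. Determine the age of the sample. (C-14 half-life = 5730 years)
Age = t½ × log₂(1/ratio) = 12290 years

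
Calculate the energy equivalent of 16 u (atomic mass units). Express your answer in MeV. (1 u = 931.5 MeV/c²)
E = mc² = 14900 MeV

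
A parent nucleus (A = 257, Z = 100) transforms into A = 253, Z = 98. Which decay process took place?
ΔA = -4, ΔZ = -2 ⇒ alpha decay (α)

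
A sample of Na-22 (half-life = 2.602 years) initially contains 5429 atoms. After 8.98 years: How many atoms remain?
N = N₀(1/2)^(t/t½) = 496.4 atoms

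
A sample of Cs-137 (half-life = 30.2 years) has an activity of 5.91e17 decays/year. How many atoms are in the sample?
N = A/λ = 2.575e19 atoms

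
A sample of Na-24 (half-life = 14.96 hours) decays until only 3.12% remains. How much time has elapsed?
t = t½ × log₂(N₀/N) = 74.83 hours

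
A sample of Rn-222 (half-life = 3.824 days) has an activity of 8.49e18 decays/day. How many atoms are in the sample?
N = A/λ = 4.684e19 atoms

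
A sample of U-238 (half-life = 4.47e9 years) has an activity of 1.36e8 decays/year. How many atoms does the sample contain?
N = A/λ = 8.77e17 atoms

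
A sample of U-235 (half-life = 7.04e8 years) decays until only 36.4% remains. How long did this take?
t = t½ × log₂(N₀/N) = 1.026e9 years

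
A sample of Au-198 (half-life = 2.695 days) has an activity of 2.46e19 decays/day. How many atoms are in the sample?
N = A/λ = 9.565e19 atoms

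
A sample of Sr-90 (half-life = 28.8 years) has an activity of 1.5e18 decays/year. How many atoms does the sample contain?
N = A/λ = 6.232e19 atoms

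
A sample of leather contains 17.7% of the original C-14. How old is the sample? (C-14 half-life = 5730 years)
Age = t½ × log₂(1/ratio) = 14310 years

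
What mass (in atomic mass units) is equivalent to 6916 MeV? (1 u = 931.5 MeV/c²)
m = E/c² = 7.425 u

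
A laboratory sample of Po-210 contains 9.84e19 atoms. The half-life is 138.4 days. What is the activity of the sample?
A = λN = 4.928e17 decays/day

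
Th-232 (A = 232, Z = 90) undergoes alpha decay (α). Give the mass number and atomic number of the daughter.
Daughter: A = 228, Z = 88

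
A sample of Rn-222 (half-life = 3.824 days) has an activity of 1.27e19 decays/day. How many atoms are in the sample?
N = A/λ = 7.006e19 atoms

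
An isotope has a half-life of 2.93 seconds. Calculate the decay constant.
λ = ln(2)/t½ = 0.2366 second⁻¹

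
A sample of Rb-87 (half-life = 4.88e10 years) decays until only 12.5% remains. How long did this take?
t = t½ × log₂(N₀/N) = 1.464e11 years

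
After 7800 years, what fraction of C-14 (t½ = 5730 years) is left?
N/N₀ = (1/2)^(t/t½) = 0.3892 = 38.9%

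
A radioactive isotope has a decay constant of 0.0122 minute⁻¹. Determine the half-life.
t½ = ln(2)/λ = 56.82 minutes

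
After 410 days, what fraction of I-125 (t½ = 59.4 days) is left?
N/N₀ = (1/2)^(t/t½) = 0.00836 = 0.836%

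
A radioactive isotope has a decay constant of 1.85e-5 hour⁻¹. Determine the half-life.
t½ = ln(2)/λ = 37470 hours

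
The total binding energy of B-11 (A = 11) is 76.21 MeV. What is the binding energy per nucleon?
B.E./A = 76.21/11 = 6.928 MeV/nucleon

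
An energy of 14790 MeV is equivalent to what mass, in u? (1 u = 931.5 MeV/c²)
m = E/c² = 15.88 u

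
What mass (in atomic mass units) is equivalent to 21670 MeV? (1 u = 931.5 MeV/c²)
m = E/c² = 23.26 u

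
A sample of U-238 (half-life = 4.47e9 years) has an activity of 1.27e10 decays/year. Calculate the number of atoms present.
N = A/λ = 8.19e19 atoms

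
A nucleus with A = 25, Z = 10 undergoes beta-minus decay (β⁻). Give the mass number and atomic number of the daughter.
Daughter: A = 25, Z = 11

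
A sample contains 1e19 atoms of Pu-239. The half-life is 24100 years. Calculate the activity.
A = λN = 2.876e14 decays/year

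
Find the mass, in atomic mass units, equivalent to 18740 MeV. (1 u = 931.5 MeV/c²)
m = E/c² = 20.12 u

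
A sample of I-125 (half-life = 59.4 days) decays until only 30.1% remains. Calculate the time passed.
t = t½ × log₂(N₀/N) = 102.9 days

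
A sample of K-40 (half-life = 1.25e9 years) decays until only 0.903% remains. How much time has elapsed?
t = t½ × log₂(N₀/N) = 8.489e9 years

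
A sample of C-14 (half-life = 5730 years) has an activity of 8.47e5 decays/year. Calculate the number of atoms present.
N = A/λ = 7.002e9 atoms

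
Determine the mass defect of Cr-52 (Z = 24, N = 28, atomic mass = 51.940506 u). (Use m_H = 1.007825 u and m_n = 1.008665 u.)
Δm = Z·m_H + N·m_n − M = 0.4899 u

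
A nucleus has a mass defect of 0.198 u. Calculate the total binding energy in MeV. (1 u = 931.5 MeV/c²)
B.E. = Δm × 931.5 = 184.4 MeV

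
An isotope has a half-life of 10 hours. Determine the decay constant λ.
λ = ln(2)/t½ = 0.06931 hour⁻¹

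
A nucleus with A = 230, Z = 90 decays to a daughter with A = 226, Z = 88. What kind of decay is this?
ΔA = -4, ΔZ = -2 ⇒ alpha decay (α)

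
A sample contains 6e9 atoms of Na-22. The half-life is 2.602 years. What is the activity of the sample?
A = λN = 1.598e9 decays/year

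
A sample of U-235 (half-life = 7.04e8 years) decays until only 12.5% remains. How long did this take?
t = t½ × log₂(N₀/N) = 2.112e9 years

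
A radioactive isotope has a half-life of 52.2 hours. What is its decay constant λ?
λ = ln(2)/t½ = 0.01328 hour⁻¹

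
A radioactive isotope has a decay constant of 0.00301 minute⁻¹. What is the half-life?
t½ = ln(2)/λ = 230.3 minutes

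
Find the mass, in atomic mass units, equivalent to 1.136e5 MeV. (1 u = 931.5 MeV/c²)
m = E/c² = 122 u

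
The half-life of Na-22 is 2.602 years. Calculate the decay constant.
λ = ln(2)/t½ = 0.2664 year⁻¹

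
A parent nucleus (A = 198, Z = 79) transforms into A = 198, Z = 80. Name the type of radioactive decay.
ΔA = 0, ΔZ = +1 ⇒ beta-minus decay (β⁻)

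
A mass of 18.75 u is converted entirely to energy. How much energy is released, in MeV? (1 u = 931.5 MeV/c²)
E = mc² = 17470 MeV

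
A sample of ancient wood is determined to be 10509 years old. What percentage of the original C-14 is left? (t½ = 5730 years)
N/N₀ = (1/2)^(t/t½) = 0.2805 = 28%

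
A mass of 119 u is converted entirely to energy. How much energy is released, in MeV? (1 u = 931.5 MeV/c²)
E = mc² = 1.108e5 MeV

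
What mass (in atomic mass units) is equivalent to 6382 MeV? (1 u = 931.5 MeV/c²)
m = E/c² = 6.851 u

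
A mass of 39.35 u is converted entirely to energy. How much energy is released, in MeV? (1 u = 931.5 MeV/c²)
E = mc² = 36650 MeV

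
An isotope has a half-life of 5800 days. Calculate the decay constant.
λ = ln(2)/t½ = 1.195e-4 day⁻¹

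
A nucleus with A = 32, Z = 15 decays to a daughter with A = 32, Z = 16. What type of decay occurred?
ΔA = 0, ΔZ = +1 ⇒ beta-minus decay (β⁻)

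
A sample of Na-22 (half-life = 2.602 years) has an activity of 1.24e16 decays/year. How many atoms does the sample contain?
N = A/λ = 4.655e16 atoms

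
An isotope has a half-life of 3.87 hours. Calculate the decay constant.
λ = ln(2)/t½ = 0.1791 hour⁻¹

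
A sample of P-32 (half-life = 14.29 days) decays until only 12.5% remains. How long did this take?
t = t½ × log₂(N₀/N) = 42.87 days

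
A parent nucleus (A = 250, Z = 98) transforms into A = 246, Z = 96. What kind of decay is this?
ΔA = -4, ΔZ = -2 ⇒ alpha decay (α)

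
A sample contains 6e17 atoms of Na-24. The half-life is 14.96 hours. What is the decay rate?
A = λN = 2.78e16 decays/hour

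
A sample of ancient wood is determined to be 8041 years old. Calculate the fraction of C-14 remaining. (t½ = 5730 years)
N/N₀ = (1/2)^(t/t½) = 0.3781 = 37.8%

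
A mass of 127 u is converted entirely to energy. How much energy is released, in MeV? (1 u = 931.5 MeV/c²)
E = mc² = 1.183e5 MeV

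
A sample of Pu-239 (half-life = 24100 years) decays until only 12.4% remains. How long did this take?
t = t½ × log₂(N₀/N) = 72580 years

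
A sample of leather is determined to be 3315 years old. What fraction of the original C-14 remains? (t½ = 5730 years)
N/N₀ = (1/2)^(t/t½) = 0.6696 = 67%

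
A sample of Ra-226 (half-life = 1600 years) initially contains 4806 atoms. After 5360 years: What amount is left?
N = N₀(1/2)^(t/t½) = 471.3 atoms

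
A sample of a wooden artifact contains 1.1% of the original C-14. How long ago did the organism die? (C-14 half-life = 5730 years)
Age = t½ × log₂(1/ratio) = 37280 years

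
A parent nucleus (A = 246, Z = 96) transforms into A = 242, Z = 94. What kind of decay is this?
ΔA = -4, ΔZ = -2 ⇒ alpha decay (α)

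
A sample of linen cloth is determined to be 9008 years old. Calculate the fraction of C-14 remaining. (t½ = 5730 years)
N/N₀ = (1/2)^(t/t½) = 0.3363 = 33.6%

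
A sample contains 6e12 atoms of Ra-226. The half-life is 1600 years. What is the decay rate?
A = λN = 2.599e9 decays/year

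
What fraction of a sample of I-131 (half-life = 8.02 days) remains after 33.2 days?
N/N₀ = (1/2)^(t/t½) = 0.05673 = 5.67%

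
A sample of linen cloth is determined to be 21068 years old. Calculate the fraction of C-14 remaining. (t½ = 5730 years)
N/N₀ = (1/2)^(t/t½) = 0.07819 = 7.82%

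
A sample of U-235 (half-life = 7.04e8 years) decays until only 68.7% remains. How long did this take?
t = t½ × log₂(N₀/N) = 3.813e8 years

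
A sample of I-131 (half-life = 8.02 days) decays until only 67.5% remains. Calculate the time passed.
t = t½ × log₂(N₀/N) = 4.548 days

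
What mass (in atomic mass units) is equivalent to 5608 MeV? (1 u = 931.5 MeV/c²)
m = E/c² = 6.02 u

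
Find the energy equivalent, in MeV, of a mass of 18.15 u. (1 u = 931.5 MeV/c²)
E = mc² = 16910 MeV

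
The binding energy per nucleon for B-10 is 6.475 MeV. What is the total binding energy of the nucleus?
B.E. = 6.475 × 10 = 64.75 MeV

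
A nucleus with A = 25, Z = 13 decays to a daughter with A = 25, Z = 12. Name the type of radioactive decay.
ΔA = 0, ΔZ = -1 ⇒ beta-plus decay (β⁺) or electron capture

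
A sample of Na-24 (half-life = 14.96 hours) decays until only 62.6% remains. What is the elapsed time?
t = t½ × log₂(N₀/N) = 10.11 hours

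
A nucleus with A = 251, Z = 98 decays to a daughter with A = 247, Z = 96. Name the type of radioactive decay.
ΔA = -4, ΔZ = -2 ⇒ alpha decay (α)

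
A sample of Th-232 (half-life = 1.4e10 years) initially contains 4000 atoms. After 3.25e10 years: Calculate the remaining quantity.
N = N₀(1/2)^(t/t½) = 800.3 atoms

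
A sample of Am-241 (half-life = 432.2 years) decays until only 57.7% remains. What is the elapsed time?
t = t½ × log₂(N₀/N) = 342.9 years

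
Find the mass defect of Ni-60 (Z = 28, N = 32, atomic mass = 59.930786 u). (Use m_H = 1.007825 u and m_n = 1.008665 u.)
Δm = Z·m_H + N·m_n − M = 0.5656 u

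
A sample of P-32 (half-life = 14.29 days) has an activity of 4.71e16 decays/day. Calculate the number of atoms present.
N = A/λ = 9.71e17 atoms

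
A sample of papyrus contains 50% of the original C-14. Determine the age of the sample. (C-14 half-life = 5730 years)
Age = t½ × log₂(1/ratio) = 5730 years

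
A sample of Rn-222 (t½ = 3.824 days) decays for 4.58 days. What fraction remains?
N/N₀ = (1/2)^(t/t½) = 0.436 = 43.6%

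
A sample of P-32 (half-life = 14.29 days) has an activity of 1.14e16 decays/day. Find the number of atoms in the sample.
N = A/λ = 2.35e17 atoms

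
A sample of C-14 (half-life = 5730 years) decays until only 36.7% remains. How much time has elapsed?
t = t½ × log₂(N₀/N) = 8286 years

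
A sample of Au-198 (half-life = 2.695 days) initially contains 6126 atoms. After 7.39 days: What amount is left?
N = N₀(1/2)^(t/t½) = 915.6 atoms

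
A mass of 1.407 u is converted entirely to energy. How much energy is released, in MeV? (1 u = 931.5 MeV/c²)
E = mc² = 1311 MeV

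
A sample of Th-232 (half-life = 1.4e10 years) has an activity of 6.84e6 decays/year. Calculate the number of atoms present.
N = A/λ = 1.382e17 atoms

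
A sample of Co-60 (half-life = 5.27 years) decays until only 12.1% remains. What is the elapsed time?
t = t½ × log₂(N₀/N) = 16.06 years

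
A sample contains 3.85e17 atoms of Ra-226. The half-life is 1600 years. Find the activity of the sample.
A = λN = 1.668e14 decays/year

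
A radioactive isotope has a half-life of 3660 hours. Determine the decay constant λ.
λ = ln(2)/t½ = 1.894e-4 hour⁻¹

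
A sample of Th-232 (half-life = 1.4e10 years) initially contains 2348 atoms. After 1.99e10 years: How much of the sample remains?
N = N₀(1/2)^(t/t½) = 876.6 atoms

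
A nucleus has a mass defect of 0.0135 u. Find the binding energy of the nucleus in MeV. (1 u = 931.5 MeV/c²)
B.E. = Δm × 931.5 = 12.58 MeV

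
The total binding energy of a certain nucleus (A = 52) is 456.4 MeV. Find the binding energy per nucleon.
B.E./A = 456.4/52 = 8.777 MeV/nucleon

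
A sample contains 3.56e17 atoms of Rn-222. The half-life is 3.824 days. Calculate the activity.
A = λN = 6.453e16 decays/day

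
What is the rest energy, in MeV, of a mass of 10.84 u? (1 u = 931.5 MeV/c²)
E = mc² = 10100 MeV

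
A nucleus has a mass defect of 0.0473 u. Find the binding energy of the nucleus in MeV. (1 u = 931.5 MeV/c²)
B.E. = Δm × 931.5 = 44.06 MeV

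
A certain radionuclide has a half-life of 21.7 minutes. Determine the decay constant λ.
λ = ln(2)/t½ = 0.03194 minute⁻¹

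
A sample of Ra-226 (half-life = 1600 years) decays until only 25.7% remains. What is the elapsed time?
t = t½ × log₂(N₀/N) = 3136 years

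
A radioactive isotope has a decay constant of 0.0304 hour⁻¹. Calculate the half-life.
t½ = ln(2)/λ = 22.8 hours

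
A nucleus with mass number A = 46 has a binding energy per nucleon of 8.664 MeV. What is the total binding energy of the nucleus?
B.E. = 8.664 × 46 = 398.5 MeV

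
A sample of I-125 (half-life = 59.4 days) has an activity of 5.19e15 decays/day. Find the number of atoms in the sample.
N = A/λ = 4.448e17 atoms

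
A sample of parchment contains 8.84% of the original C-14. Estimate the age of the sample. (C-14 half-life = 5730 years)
Age = t½ × log₂(1/ratio) = 20050 years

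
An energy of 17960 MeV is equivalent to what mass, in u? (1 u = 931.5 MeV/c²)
m = E/c² = 19.28 u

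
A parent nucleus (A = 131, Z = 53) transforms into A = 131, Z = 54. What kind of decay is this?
ΔA = 0, ΔZ = +1 ⇒ beta-minus decay (β⁻)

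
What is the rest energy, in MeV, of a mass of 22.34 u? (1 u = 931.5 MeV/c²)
E = mc² = 20810 MeV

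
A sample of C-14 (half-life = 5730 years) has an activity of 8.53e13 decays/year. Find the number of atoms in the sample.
N = A/λ = 7.051e17 atoms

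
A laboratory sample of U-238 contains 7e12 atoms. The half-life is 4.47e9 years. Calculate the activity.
A = λN = 1085 decays/year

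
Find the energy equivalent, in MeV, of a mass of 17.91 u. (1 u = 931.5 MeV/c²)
E = mc² = 16680 MeV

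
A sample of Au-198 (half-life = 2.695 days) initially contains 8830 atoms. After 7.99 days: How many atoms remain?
N = N₀(1/2)^(t/t½) = 1131 atoms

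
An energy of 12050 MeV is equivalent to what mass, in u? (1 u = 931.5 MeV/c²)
m = E/c² = 12.94 u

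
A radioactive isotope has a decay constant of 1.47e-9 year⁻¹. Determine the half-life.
t½ = ln(2)/λ = 4.715e8 years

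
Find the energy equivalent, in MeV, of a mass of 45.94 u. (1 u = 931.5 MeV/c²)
E = mc² = 42790 MeV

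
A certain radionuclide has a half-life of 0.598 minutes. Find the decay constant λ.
λ = ln(2)/t½ = 1.159 minute⁻¹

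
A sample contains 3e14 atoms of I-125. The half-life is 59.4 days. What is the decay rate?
A = λN = 3.501e12 decays/day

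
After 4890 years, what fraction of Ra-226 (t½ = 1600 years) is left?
N/N₀ = (1/2)^(t/t½) = 0.1202 = 12%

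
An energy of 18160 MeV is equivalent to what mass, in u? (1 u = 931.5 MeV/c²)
m = E/c² = 19.5 u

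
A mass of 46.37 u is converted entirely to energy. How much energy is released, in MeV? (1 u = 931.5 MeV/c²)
E = mc² = 43190 MeV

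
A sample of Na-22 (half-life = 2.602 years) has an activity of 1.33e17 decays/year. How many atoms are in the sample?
N = A/λ = 4.993e17 atoms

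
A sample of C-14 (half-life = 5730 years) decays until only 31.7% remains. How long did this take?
t = t½ × log₂(N₀/N) = 9497 years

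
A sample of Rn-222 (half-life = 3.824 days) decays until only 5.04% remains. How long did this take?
t = t½ × log₂(N₀/N) = 16.48 days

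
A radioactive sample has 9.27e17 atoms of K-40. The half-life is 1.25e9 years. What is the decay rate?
A = λN = 5.14e8 decays/year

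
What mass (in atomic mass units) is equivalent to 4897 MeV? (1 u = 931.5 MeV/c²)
m = E/c² = 5.257 u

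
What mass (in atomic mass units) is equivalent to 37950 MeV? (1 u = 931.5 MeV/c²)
m = E/c² = 40.74 u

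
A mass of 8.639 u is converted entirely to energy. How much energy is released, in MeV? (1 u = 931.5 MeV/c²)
E = mc² = 8047 MeV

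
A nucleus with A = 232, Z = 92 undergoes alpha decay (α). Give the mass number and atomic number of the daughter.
Daughter: A = 228, Z = 90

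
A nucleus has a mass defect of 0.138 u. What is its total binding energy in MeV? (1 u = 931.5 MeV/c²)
B.E. = Δm × 931.5 = 128.5 MeV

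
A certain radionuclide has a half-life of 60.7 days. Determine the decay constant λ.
λ = ln(2)/t½ = 0.01142 day⁻¹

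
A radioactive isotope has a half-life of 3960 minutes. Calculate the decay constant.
λ = ln(2)/t½ = 1.75e-4 minute⁻¹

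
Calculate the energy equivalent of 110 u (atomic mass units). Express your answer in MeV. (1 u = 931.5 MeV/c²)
E = mc² = 1.025e5 MeV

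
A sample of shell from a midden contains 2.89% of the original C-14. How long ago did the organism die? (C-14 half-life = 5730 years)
Age = t½ × log₂(1/ratio) = 29300 years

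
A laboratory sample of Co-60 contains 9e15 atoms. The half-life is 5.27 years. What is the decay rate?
A = λN = 1.184e15 decays/year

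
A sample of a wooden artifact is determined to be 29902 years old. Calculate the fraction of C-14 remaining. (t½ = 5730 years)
N/N₀ = (1/2)^(t/t½) = 0.02686 = 2.69%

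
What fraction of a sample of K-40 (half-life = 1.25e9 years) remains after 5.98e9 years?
N/N₀ = (1/2)^(t/t½) = 0.0363 = 3.63%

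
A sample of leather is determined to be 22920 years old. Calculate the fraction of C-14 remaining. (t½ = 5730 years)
N/N₀ = (1/2)^(t/t½) = 0.0625 = 6.25%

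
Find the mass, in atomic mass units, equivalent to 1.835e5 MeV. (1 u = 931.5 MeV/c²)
m = E/c² = 197 u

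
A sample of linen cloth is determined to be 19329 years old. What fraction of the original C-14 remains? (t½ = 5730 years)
N/N₀ = (1/2)^(t/t½) = 0.0965 = 9.65%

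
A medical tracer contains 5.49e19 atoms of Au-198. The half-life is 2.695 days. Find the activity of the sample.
A = λN = 1.412e19 decays/day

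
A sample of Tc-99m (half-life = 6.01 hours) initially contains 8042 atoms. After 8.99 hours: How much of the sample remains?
N = N₀(1/2)^(t/t½) = 2851 atoms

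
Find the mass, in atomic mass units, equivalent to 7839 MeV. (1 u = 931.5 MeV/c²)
m = E/c² = 8.415 u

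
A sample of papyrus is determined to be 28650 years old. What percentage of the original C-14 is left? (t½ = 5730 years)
N/N₀ = (1/2)^(t/t½) = 0.03125 = 3.12%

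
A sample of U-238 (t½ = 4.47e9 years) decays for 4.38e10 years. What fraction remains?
N/N₀ = (1/2)^(t/t½) = 0.001123 = 0.112%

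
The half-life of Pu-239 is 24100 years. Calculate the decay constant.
λ = ln(2)/t½ = 2.876e-5 year⁻¹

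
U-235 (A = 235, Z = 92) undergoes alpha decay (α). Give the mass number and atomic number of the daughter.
Daughter: A = 231, Z = 90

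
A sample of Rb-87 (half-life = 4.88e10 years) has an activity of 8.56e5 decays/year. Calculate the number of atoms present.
N = A/λ = 6.027e16 atoms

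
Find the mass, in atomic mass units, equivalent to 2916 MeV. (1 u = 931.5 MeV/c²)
m = E/c² = 3.13 u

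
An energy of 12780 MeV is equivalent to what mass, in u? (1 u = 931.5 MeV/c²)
m = E/c² = 13.72 u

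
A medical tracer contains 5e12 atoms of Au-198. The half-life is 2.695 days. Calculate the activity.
A = λN = 1.286e12 decays/day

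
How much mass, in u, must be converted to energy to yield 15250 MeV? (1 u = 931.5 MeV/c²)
m = E/c² = 16.37 u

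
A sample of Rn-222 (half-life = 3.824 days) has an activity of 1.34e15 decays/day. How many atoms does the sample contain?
N = A/λ = 7.393e15 atoms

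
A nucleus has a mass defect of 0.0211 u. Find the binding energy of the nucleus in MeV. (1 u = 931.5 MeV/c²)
B.E. = Δm × 931.5 = 19.65 MeV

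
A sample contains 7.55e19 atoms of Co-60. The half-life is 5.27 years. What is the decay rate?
A = λN = 9.93e18 decays/year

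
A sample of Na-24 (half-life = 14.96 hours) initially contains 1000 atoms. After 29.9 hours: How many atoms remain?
N = N₀(1/2)^(t/t½) = 250.2 atoms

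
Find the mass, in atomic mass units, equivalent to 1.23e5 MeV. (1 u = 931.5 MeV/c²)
m = E/c² = 132 u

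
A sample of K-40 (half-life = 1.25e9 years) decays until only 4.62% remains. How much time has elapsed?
t = t½ × log₂(N₀/N) = 5.545e9 years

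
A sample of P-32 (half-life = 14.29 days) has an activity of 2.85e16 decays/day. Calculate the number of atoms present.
N = A/λ = 5.876e17 atoms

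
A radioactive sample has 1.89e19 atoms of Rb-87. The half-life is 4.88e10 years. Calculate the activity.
A = λN = 2.685e8 decays/year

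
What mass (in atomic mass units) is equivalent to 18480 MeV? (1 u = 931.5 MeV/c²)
m = E/c² = 19.84 u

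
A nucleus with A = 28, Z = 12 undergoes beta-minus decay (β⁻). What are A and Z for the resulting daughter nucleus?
Daughter: A = 28, Z = 13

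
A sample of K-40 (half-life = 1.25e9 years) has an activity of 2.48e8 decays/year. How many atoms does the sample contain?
N = A/λ = 4.472e17 atoms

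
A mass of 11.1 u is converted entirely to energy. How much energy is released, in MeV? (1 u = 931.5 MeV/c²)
E = mc² = 10340 MeV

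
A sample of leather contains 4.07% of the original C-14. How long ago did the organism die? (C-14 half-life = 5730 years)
Age = t½ × log₂(1/ratio) = 26470 years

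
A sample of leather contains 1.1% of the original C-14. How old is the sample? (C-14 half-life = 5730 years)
Age = t½ × log₂(1/ratio) = 37280 years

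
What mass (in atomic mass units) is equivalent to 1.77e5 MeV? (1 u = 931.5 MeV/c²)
m = E/c² = 190 u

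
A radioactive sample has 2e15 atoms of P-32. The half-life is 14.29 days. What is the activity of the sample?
A = λN = 9.701e13 decays/day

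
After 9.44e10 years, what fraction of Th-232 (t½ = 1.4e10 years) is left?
N/N₀ = (1/2)^(t/t½) = 0.009337 = 0.934%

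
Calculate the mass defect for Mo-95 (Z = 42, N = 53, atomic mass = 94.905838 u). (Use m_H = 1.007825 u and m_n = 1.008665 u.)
Δm = Z·m_H + N·m_n − M = 0.8821 u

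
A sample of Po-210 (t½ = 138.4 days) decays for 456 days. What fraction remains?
N/N₀ = (1/2)^(t/t½) = 0.1019 = 10.2%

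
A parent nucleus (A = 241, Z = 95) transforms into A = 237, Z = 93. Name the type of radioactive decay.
ΔA = -4, ΔZ = -2 ⇒ alpha decay (α)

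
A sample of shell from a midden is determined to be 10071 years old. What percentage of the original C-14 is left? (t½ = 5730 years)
N/N₀ = (1/2)^(t/t½) = 0.2957 = 29.6%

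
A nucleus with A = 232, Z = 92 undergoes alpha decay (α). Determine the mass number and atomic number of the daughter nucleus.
Daughter: A = 228, Z = 90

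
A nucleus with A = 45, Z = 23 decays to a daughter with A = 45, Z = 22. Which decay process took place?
ΔA = 0, ΔZ = -1 ⇒ beta-plus decay (β⁺) or electron capture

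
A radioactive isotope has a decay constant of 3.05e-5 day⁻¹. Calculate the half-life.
t½ = ln(2)/λ = 22730 days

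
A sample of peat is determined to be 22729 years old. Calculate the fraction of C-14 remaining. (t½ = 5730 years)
N/N₀ = (1/2)^(t/t½) = 0.06396 = 6.4%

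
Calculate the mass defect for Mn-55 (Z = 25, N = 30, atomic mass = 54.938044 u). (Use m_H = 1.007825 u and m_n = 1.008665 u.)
Δm = Z·m_H + N·m_n − M = 0.5175 u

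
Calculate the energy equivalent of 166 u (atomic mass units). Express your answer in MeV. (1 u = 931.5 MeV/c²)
E = mc² = 1.546e5 MeV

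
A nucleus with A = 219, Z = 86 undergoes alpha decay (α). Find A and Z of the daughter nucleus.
Daughter: A = 215, Z = 84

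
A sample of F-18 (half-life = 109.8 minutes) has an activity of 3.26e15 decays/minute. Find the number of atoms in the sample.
N = A/λ = 5.164e17 atoms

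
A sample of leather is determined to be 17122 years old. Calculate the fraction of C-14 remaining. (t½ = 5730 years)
N/N₀ = (1/2)^(t/t½) = 0.126 = 12.6%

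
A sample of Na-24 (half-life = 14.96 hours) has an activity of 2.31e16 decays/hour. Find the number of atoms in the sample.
N = A/λ = 4.986e17 atoms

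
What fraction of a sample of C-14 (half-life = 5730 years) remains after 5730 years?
N/N₀ = (1/2)^(t/t½) = 0.5 = 50%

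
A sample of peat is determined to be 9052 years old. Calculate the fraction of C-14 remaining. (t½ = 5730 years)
N/N₀ = (1/2)^(t/t½) = 0.3345 = 33.5%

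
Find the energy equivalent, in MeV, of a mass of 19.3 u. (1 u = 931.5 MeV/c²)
E = mc² = 17980 MeV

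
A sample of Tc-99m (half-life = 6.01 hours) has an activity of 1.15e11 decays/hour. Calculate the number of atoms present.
N = A/λ = 9.971e11 atoms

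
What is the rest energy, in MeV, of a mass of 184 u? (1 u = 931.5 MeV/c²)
E = mc² = 1.714e5 MeV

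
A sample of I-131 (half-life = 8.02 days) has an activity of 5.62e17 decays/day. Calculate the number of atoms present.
N = A/λ = 6.503e18 atoms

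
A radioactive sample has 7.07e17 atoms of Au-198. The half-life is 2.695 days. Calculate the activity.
A = λN = 1.818e17 decays/day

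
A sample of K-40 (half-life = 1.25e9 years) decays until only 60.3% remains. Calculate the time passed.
t = t½ × log₂(N₀/N) = 9.122e8 years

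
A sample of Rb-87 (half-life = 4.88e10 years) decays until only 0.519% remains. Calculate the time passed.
t = t½ × log₂(N₀/N) = 3.704e11 years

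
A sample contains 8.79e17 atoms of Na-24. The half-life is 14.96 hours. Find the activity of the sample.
A = λN = 4.073e16 decays/hour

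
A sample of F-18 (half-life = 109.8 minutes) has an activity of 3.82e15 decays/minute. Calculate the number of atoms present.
N = A/λ = 6.051e17 atoms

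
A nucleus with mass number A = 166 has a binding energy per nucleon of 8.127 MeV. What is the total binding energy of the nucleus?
B.E. = 8.127 × 166 = 1349 MeV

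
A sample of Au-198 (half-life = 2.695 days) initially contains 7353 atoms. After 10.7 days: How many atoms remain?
N = N₀(1/2)^(t/t½) = 469.1 atoms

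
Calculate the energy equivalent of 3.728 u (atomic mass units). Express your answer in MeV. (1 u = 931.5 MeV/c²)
E = mc² = 3473 MeV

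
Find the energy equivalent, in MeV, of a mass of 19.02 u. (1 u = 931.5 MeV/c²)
E = mc² = 17720 MeV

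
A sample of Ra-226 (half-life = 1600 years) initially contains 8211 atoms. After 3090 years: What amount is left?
N = N₀(1/2)^(t/t½) = 2153 atoms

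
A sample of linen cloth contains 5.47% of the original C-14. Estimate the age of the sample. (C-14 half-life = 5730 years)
Age = t½ × log₂(1/ratio) = 24020 years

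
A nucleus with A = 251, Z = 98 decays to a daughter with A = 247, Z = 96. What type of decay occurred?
ΔA = -4, ΔZ = -2 ⇒ alpha decay (α)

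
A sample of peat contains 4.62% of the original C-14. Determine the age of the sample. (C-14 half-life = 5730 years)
Age = t½ × log₂(1/ratio) = 25420 years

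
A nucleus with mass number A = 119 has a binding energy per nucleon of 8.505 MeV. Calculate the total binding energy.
B.E. = 8.505 × 119 = 1012 MeV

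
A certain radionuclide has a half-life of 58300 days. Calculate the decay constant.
λ = ln(2)/t½ = 1.189e-5 day⁻¹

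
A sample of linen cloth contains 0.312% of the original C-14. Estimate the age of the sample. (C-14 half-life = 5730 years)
Age = t½ × log₂(1/ratio) = 47700 years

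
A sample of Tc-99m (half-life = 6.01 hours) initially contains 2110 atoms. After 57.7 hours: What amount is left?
N = N₀(1/2)^(t/t½) = 2.718 atoms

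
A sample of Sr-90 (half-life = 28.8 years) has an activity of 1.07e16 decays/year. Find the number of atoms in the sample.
N = A/λ = 4.446e17 atoms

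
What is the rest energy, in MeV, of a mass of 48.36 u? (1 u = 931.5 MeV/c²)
E = mc² = 45050 MeV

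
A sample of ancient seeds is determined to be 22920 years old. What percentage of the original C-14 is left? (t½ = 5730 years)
N/N₀ = (1/2)^(t/t½) = 0.0625 = 6.25%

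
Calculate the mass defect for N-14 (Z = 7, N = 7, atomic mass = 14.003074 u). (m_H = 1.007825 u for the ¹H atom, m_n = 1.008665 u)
Δm = Z·m_H + N·m_n − M = 0.1124 u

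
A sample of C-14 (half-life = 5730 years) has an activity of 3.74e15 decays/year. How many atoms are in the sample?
N = A/λ = 3.092e19 atoms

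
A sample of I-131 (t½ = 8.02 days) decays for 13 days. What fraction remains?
N/N₀ = (1/2)^(t/t½) = 0.3251 = 32.5%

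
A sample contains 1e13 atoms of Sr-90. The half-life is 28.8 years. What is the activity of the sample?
A = λN = 2.407e11 decays/year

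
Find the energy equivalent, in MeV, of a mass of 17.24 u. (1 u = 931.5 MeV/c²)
E = mc² = 16060 MeV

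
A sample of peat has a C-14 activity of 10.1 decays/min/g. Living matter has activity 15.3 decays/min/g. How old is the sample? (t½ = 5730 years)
Age = t½ × log₂(A₀/A) = 3433 years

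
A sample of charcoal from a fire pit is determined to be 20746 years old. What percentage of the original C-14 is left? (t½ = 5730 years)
N/N₀ = (1/2)^(t/t½) = 0.0813 = 8.13%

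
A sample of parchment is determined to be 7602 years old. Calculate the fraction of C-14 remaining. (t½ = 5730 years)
N/N₀ = (1/2)^(t/t½) = 0.3987 = 39.9%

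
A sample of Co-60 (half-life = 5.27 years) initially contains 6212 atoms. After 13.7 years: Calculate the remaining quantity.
N = N₀(1/2)^(t/t½) = 1025 atoms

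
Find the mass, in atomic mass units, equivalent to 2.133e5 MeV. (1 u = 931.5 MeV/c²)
m = E/c² = 229 u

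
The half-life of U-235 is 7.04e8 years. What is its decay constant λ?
λ = ln(2)/t½ = 9.846e-10 year⁻¹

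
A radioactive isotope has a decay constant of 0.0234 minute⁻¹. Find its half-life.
t½ = ln(2)/λ = 29.62 minutes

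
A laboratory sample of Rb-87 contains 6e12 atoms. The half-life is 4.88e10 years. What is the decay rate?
A = λN = 85.22 decays/year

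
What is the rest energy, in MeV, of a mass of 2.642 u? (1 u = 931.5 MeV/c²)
E = mc² = 2461 MeV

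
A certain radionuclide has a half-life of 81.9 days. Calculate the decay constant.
λ = ln(2)/t½ = 0.008463 day⁻¹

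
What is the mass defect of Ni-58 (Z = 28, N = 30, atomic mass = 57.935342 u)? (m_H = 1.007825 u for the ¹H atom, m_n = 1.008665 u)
Δm = Z·m_H + N·m_n − M = 0.5437 u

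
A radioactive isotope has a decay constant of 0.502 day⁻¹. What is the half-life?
t½ = ln(2)/λ = 1.381 days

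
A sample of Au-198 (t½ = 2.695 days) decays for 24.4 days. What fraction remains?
N/N₀ = (1/2)^(t/t½) = 0.001882 = 0.188%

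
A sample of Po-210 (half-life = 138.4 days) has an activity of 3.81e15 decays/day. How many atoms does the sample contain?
N = A/λ = 7.607e17 atoms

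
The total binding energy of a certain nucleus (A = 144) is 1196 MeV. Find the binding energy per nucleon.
B.E./A = 1196/144 = 8.306 MeV/nucleon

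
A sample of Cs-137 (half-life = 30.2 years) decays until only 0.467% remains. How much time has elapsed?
t = t½ × log₂(N₀/N) = 233.8 years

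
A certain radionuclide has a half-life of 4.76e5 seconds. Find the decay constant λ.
λ = ln(2)/t½ = 1.456e-6 second⁻¹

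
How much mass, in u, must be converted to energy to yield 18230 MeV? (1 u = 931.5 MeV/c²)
m = E/c² = 19.57 u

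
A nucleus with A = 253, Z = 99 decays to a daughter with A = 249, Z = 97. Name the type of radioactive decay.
ΔA = -4, ΔZ = -2 ⇒ alpha decay (α)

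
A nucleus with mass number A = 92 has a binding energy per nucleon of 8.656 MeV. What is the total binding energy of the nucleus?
B.E. = 8.656 × 92 = 796.4 MeV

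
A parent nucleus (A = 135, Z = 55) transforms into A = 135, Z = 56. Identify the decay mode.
ΔA = 0, ΔZ = +1 ⇒ beta-minus decay (β⁻)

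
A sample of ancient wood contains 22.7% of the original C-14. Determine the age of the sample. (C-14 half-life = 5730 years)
Age = t½ × log₂(1/ratio) = 12260 years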